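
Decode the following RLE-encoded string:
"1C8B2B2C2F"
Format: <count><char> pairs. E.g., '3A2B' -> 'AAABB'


Expanding each <count><char> pair:
  1C -> 'C'
  8B -> 'BBBBBBBB'
  2B -> 'BB'
  2C -> 'CC'
  2F -> 'FF'

Decoded = CBBBBBBBBBBCCFF


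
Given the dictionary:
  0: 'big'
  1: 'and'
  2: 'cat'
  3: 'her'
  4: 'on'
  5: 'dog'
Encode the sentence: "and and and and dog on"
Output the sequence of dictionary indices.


Look up each word in the dictionary:
  'and' -> 1
  'and' -> 1
  'and' -> 1
  'and' -> 1
  'dog' -> 5
  'on' -> 4

Encoded: [1, 1, 1, 1, 5, 4]


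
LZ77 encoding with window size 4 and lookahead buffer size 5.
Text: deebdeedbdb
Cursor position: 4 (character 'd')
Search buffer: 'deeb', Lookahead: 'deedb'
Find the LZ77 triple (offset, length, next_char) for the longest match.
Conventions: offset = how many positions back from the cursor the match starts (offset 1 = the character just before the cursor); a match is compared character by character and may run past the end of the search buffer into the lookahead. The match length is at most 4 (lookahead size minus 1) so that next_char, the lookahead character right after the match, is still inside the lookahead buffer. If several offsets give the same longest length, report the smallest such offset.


Try each offset into the search buffer:
  offset=1 (pos 3, char 'b'): match length 0
  offset=2 (pos 2, char 'e'): match length 0
  offset=3 (pos 1, char 'e'): match length 0
  offset=4 (pos 0, char 'd'): match length 3
Longest match has length 3 at offset 4.
next_char = character at position 4 + 3 = 7 -> 'd'

Best match: offset=4, length=3 (matching 'dee' starting at position 0)
LZ77 triple: (4, 3, 'd')


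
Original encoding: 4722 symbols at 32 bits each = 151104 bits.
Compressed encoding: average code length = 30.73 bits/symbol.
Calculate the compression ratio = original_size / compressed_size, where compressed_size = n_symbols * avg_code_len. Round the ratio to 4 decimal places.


original_size = n_symbols * orig_bits = 4722 * 32 = 151104 bits
compressed_size = n_symbols * avg_code_len = 4722 * 30.73 = 145107.06 bits
ratio = original_size / compressed_size = 151104 / 145107.06 = 1.0413

Compression ratio = 1.0413


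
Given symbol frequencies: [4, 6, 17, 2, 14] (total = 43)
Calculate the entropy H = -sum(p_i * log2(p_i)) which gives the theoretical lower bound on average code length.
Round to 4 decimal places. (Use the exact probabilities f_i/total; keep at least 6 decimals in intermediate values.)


Per-symbol terms -p_i * log2(p_i) with p_i = f_i/43:
  p = 4/43 = 0.093023: log2(p) = -3.426265, -p*log2(p) = 0.318722
  p = 6/43 = 0.139535: log2(p) = -2.841302, -p*log2(p) = 0.396461
  p = 17/43 = 0.395349: log2(p) = -1.338802, -p*log2(p) = 0.529294
  p = 2/43 = 0.046512: log2(p) = -4.426265, -p*log2(p) = 0.205873
  p = 14/43 = 0.325581: log2(p) = -1.618910, -p*log2(p) = 0.527087
H = 0.318722 + 0.396461 + 0.529294 + 0.205873 + 0.527087 = 1.977437

H = 1.9774 bits/symbol


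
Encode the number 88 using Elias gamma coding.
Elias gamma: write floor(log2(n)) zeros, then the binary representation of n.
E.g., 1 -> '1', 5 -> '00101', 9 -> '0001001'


num_bits = floor(log2(88)) + 1 = 7
leading_zeros = num_bits - 1 = 6
binary(88) = 1011000

Elias gamma(88) = '000000' + '1011000' = 0000001011000 (13 bits)


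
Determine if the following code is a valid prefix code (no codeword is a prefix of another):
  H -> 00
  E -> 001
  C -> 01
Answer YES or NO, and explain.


Checking each pair (does one codeword prefix another?):
  H='00' vs E='001': prefix -- VIOLATION

NO -- this is NOT a valid prefix code. H (00) is a prefix of E (001).


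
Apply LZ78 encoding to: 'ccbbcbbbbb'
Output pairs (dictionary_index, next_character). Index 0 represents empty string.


LZ78 encoding steps:
Dictionary: {0: ''}
Step 1: w='' (idx 0), next='c' -> output (0, 'c'), add 'c' as idx 1
Step 2: w='c' (idx 1), next='b' -> output (1, 'b'), add 'cb' as idx 2
Step 3: w='' (idx 0), next='b' -> output (0, 'b'), add 'b' as idx 3
Step 4: w='cb' (idx 2), next='b' -> output (2, 'b'), add 'cbb' as idx 4
Step 5: w='b' (idx 3), next='b' -> output (3, 'b'), add 'bb' as idx 5
Step 6: w='b' (idx 3), end of input -> output (3, '')


Encoded: [(0, 'c'), (1, 'b'), (0, 'b'), (2, 'b'), (3, 'b'), (3, '')]


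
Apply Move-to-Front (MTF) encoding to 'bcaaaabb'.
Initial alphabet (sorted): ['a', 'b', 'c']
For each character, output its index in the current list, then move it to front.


MTF encoding:
'b': index 1 in ['a', 'b', 'c'] -> ['b', 'a', 'c']
'c': index 2 in ['b', 'a', 'c'] -> ['c', 'b', 'a']
'a': index 2 in ['c', 'b', 'a'] -> ['a', 'c', 'b']
'a': index 0 in ['a', 'c', 'b'] -> ['a', 'c', 'b']
'a': index 0 in ['a', 'c', 'b'] -> ['a', 'c', 'b']
'a': index 0 in ['a', 'c', 'b'] -> ['a', 'c', 'b']
'b': index 2 in ['a', 'c', 'b'] -> ['b', 'a', 'c']
'b': index 0 in ['b', 'a', 'c'] -> ['b', 'a', 'c']


Output: [1, 2, 2, 0, 0, 0, 2, 0]


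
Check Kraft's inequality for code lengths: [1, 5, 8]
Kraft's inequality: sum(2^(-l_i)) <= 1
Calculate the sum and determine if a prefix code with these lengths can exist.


Sum = 2^(-1) + 2^(-5) + 2^(-8)
    = 0.5 + 0.03125 + 0.00390625
    = 137/256 = 0.53515625
Since 0.53515625 <= 1, Kraft's inequality IS satisfied.
A prefix code with these lengths CAN exist.

Kraft sum = 0.53515625. Satisfied.


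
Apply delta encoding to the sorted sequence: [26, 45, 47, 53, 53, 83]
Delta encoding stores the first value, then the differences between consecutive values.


First value: 26
Deltas:
  45 - 26 = 19
  47 - 45 = 2
  53 - 47 = 6
  53 - 53 = 0
  83 - 53 = 30


Delta encoded: [26, 19, 2, 6, 0, 30]


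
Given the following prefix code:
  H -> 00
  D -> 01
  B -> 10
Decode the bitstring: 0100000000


Decoding step by step:
Bits 01 -> D
Bits 00 -> H
Bits 00 -> H
Bits 00 -> H
Bits 00 -> H


Decoded message: DHHHH


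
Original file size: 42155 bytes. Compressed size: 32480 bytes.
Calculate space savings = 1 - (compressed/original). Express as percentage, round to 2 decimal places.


ratio = compressed/original = 32480/42155 = 0.77049
savings = 1 - ratio = 1 - 0.77049 = 0.22951
as a percentage: 0.22951 * 100 = 22.95%

Space savings = 1 - 32480/42155 = 22.95%


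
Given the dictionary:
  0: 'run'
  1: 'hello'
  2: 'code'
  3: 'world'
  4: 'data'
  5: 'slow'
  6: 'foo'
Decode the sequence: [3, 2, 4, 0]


Look up each index in the dictionary:
  3 -> 'world'
  2 -> 'code'
  4 -> 'data'
  0 -> 'run'

Decoded: "world code data run"


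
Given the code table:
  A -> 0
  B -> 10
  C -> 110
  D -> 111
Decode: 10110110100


Decoding:
10 -> B
110 -> C
110 -> C
10 -> B
0 -> A


Result: BCCBA


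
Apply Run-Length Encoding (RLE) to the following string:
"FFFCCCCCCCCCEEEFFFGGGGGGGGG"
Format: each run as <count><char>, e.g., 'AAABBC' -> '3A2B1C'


Scanning runs left to right:
  i=0: run of 'F' x 3 -> '3F'
  i=3: run of 'C' x 9 -> '9C'
  i=12: run of 'E' x 3 -> '3E'
  i=15: run of 'F' x 3 -> '3F'
  i=18: run of 'G' x 9 -> '9G'

RLE = 3F9C3E3F9G


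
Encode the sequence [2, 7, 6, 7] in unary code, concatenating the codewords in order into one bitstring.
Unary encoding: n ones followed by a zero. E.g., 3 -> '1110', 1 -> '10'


Encode each number as n ones followed by a terminating 0:
  2 -> 110 (3 bits)
  7 -> 11111110 (8 bits)
  6 -> 1111110 (7 bits)
  7 -> 11111110 (8 bits)
Total length = 3 + 8 + 7 + 8 = 26 bits.

Unary([2, 7, 6, 7]) = 11011111110111111011111110 (26 bits)


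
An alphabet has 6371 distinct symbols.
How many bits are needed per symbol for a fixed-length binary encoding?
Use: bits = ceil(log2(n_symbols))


log2(6371) = 12.6373
Bracket: 2^12 = 4096 < 6371 <= 2^13 = 8192
So ceil(log2(6371)) = 13

bits = ceil(log2(6371)) = ceil(12.6373) = 13 bits


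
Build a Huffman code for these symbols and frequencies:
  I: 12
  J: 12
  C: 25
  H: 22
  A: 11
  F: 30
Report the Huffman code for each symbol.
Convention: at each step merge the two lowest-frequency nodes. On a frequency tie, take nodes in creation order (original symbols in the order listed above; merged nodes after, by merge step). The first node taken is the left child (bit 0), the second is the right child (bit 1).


Huffman tree construction:
Step 1: Merge A(11) + I(12) = 23
Step 2: Merge J(12) + H(22) = 34
Step 3: Merge (A+I)(23) + C(25) = 48
Step 4: Merge F(30) + (J+H)(34) = 64
Step 5: Merge ((A+I)+C)(48) + (F+(J+H))(64) = 112
Read each symbol's code off the tree from the root (left child = 0, right child = 1).

Codes:
  I: 001 (length 3)
  J: 110 (length 3)
  C: 01 (length 2)
  H: 111 (length 3)
  A: 000 (length 3)
  F: 10 (length 2)
Average code length: 281/112 = 2.5089 bits/symbol


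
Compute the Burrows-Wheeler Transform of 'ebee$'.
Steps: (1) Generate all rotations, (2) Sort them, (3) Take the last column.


Rotations (sorted):
  0: $ebee -> last char: e
  1: bee$e -> last char: e
  2: e$ebe -> last char: e
  3: ebee$ -> last char: $
  4: ee$eb -> last char: b


BWT = eee$b


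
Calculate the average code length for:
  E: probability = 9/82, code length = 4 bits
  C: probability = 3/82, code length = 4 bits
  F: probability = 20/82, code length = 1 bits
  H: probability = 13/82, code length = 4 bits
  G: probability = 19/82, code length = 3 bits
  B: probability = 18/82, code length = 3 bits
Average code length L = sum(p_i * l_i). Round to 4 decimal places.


Weighted contributions p_i * l_i:
  E: (9/82) * 4 = 36/82
  C: (3/82) * 4 = 12/82
  F: (20/82) * 1 = 20/82
  H: (13/82) * 4 = 52/82
  G: (19/82) * 3 = 57/82
  B: (18/82) * 3 = 54/82
Sum = (36 + 12 + 20 + 52 + 57 + 54)/82 = 231/82

L = 231/82 = 2.8171 bits/symbol


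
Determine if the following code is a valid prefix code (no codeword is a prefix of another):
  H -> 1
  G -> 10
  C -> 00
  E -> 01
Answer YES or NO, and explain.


Checking each pair (does one codeword prefix another?):
  H='1' vs G='10': prefix -- VIOLATION

NO -- this is NOT a valid prefix code. H (1) is a prefix of G (10).


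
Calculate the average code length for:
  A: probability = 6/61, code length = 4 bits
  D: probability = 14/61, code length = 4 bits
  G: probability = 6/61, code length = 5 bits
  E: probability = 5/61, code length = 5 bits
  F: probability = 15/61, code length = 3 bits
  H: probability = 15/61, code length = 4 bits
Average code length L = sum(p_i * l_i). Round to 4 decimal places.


Weighted contributions p_i * l_i:
  A: (6/61) * 4 = 24/61
  D: (14/61) * 4 = 56/61
  G: (6/61) * 5 = 30/61
  E: (5/61) * 5 = 25/61
  F: (15/61) * 3 = 45/61
  H: (15/61) * 4 = 60/61
Sum = (24 + 56 + 30 + 25 + 45 + 60)/61 = 240/61

L = 240/61 = 3.9344 bits/symbol


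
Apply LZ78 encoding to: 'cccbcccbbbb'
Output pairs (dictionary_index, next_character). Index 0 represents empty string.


LZ78 encoding steps:
Dictionary: {0: ''}
Step 1: w='' (idx 0), next='c' -> output (0, 'c'), add 'c' as idx 1
Step 2: w='c' (idx 1), next='c' -> output (1, 'c'), add 'cc' as idx 2
Step 3: w='' (idx 0), next='b' -> output (0, 'b'), add 'b' as idx 3
Step 4: w='cc' (idx 2), next='c' -> output (2, 'c'), add 'ccc' as idx 4
Step 5: w='b' (idx 3), next='b' -> output (3, 'b'), add 'bb' as idx 5
Step 6: w='bb' (idx 5), end of input -> output (5, '')


Encoded: [(0, 'c'), (1, 'c'), (0, 'b'), (2, 'c'), (3, 'b'), (5, '')]


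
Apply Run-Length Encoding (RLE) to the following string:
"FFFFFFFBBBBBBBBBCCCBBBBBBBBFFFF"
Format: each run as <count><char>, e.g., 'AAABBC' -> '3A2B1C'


Scanning runs left to right:
  i=0: run of 'F' x 7 -> '7F'
  i=7: run of 'B' x 9 -> '9B'
  i=16: run of 'C' x 3 -> '3C'
  i=19: run of 'B' x 8 -> '8B'
  i=27: run of 'F' x 4 -> '4F'

RLE = 7F9B3C8B4F


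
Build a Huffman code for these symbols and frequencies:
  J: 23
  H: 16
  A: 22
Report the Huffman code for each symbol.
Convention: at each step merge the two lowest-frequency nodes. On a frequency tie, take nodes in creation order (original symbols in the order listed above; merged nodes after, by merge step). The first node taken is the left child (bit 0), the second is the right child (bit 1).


Huffman tree construction:
Step 1: Merge H(16) + A(22) = 38
Step 2: Merge J(23) + (H+A)(38) = 61
Read each symbol's code off the tree from the root (left child = 0, right child = 1).

Codes:
  J: 0 (length 1)
  H: 10 (length 2)
  A: 11 (length 2)
Average code length: 99/61 = 1.6230 bits/symbol


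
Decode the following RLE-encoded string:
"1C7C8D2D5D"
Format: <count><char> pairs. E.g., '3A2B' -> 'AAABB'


Expanding each <count><char> pair:
  1C -> 'C'
  7C -> 'CCCCCCC'
  8D -> 'DDDDDDDD'
  2D -> 'DD'
  5D -> 'DDDDD'

Decoded = CCCCCCCCDDDDDDDDDDDDDDD


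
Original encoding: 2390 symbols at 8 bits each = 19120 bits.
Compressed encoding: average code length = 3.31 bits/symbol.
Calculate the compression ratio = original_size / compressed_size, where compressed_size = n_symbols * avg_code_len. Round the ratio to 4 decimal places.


original_size = n_symbols * orig_bits = 2390 * 8 = 19120 bits
compressed_size = n_symbols * avg_code_len = 2390 * 3.31 = 7910.9 bits
ratio = original_size / compressed_size = 19120 / 7910.9 = 2.4169

Compression ratio = 2.4169


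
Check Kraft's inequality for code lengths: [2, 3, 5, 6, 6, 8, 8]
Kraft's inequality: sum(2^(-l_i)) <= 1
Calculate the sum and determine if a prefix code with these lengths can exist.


Sum = 2^(-2) + 2^(-3) + 2^(-5) + 2^(-6) + 2^(-6) + 2^(-8) + 2^(-8)
    = 0.25 + 0.125 + 0.03125 + 0.015625 + 0.015625 + 0.00390625 + 0.00390625
    = 114/256 = 0.4453125
Since 0.4453125 <= 1, Kraft's inequality IS satisfied.
A prefix code with these lengths CAN exist.

Kraft sum = 0.4453125. Satisfied.


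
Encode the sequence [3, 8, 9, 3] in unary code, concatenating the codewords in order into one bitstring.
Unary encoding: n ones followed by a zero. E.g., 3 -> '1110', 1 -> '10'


Encode each number as n ones followed by a terminating 0:
  3 -> 1110 (4 bits)
  8 -> 111111110 (9 bits)
  9 -> 1111111110 (10 bits)
  3 -> 1110 (4 bits)
Total length = 4 + 9 + 10 + 4 = 27 bits.

Unary([3, 8, 9, 3]) = 111011111111011111111101110 (27 bits)


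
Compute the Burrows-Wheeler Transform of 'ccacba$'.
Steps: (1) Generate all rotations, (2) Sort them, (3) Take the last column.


Rotations (sorted):
  0: $ccacba -> last char: a
  1: a$ccacb -> last char: b
  2: acba$cc -> last char: c
  3: ba$ccac -> last char: c
  4: cacba$c -> last char: c
  5: cba$cca -> last char: a
  6: ccacba$ -> last char: $


BWT = abccca$


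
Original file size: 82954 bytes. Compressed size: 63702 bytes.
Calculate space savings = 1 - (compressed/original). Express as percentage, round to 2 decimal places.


ratio = compressed/original = 63702/82954 = 0.76792
savings = 1 - ratio = 1 - 0.76792 = 0.23208
as a percentage: 0.23208 * 100 = 23.21%

Space savings = 1 - 63702/82954 = 23.21%


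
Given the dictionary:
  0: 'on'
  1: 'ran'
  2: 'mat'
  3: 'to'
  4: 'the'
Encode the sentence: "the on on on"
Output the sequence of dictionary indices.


Look up each word in the dictionary:
  'the' -> 4
  'on' -> 0
  'on' -> 0
  'on' -> 0

Encoded: [4, 0, 0, 0]


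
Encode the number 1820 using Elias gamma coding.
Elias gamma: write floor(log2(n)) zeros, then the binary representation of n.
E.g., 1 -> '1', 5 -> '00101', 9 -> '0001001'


num_bits = floor(log2(1820)) + 1 = 11
leading_zeros = num_bits - 1 = 10
binary(1820) = 11100011100

Elias gamma(1820) = '0000000000' + '11100011100' = 000000000011100011100 (21 bits)


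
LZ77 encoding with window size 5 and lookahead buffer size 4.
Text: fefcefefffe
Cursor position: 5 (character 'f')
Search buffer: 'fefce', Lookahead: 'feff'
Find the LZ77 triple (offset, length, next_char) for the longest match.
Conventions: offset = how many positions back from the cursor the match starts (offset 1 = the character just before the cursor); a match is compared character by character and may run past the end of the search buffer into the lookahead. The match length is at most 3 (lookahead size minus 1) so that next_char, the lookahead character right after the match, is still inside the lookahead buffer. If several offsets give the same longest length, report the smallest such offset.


Try each offset into the search buffer:
  offset=1 (pos 4, char 'e'): match length 0
  offset=2 (pos 3, char 'c'): match length 0
  offset=3 (pos 2, char 'f'): match length 1
  offset=4 (pos 1, char 'e'): match length 0
  offset=5 (pos 0, char 'f'): match length 3
Longest match has length 3 at offset 5.
next_char = character at position 5 + 3 = 8 -> 'f'

Best match: offset=5, length=3 (matching 'fef' starting at position 0)
LZ77 triple: (5, 3, 'f')


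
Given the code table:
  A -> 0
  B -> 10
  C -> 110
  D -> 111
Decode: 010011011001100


Decoding:
0 -> A
10 -> B
0 -> A
110 -> C
110 -> C
0 -> A
110 -> C
0 -> A


Result: ABACCACA


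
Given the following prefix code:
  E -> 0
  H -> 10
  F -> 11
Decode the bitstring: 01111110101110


Decoding step by step:
Bits 0 -> E
Bits 11 -> F
Bits 11 -> F
Bits 11 -> F
Bits 0 -> E
Bits 10 -> H
Bits 11 -> F
Bits 10 -> H


Decoded message: EFFFEHFH


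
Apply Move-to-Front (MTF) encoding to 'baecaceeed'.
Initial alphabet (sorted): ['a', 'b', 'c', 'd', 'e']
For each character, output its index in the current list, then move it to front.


MTF encoding:
'b': index 1 in ['a', 'b', 'c', 'd', 'e'] -> ['b', 'a', 'c', 'd', 'e']
'a': index 1 in ['b', 'a', 'c', 'd', 'e'] -> ['a', 'b', 'c', 'd', 'e']
'e': index 4 in ['a', 'b', 'c', 'd', 'e'] -> ['e', 'a', 'b', 'c', 'd']
'c': index 3 in ['e', 'a', 'b', 'c', 'd'] -> ['c', 'e', 'a', 'b', 'd']
'a': index 2 in ['c', 'e', 'a', 'b', 'd'] -> ['a', 'c', 'e', 'b', 'd']
'c': index 1 in ['a', 'c', 'e', 'b', 'd'] -> ['c', 'a', 'e', 'b', 'd']
'e': index 2 in ['c', 'a', 'e', 'b', 'd'] -> ['e', 'c', 'a', 'b', 'd']
'e': index 0 in ['e', 'c', 'a', 'b', 'd'] -> ['e', 'c', 'a', 'b', 'd']
'e': index 0 in ['e', 'c', 'a', 'b', 'd'] -> ['e', 'c', 'a', 'b', 'd']
'd': index 4 in ['e', 'c', 'a', 'b', 'd'] -> ['d', 'e', 'c', 'a', 'b']


Output: [1, 1, 4, 3, 2, 1, 2, 0, 0, 4]


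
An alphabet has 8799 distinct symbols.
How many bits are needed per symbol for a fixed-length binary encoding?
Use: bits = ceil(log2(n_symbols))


log2(8799) = 13.1031
Bracket: 2^13 = 8192 < 8799 <= 2^14 = 16384
So ceil(log2(8799)) = 14

bits = ceil(log2(8799)) = ceil(13.1031) = 14 bits


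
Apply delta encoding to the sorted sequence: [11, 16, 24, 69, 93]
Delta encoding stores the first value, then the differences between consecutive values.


First value: 11
Deltas:
  16 - 11 = 5
  24 - 16 = 8
  69 - 24 = 45
  93 - 69 = 24


Delta encoded: [11, 5, 8, 45, 24]


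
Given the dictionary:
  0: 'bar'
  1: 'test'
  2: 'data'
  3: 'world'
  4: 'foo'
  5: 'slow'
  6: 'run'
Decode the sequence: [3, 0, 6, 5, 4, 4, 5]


Look up each index in the dictionary:
  3 -> 'world'
  0 -> 'bar'
  6 -> 'run'
  5 -> 'slow'
  4 -> 'foo'
  4 -> 'foo'
  5 -> 'slow'

Decoded: "world bar run slow foo foo slow"


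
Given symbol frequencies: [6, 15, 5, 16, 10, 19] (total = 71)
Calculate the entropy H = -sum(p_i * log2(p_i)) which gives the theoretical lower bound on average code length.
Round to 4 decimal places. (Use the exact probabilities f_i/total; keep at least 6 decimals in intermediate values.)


Per-symbol terms -p_i * log2(p_i) with p_i = f_i/71:
  p = 6/71 = 0.084507: log2(p) = -3.564785, -p*log2(p) = 0.301249
  p = 15/71 = 0.211268: log2(p) = -2.242857, -p*log2(p) = 0.473843
  p = 5/71 = 0.070423: log2(p) = -3.827819, -p*log2(p) = 0.269565
  p = 16/71 = 0.225352: log2(p) = -2.149747, -p*log2(p) = 0.484450
  p = 10/71 = 0.140845: log2(p) = -2.827819, -p*log2(p) = 0.398284
  p = 19/71 = 0.267606: log2(p) = -1.901820, -p*log2(p) = 0.508938
H = 0.301249 + 0.473843 + 0.269565 + 0.484450 + 0.398284 + 0.508938 = 2.436329

H = 2.4363 bits/symbol


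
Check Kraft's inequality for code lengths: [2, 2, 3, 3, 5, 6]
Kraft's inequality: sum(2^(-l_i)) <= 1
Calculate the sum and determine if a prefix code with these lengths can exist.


Sum = 2^(-2) + 2^(-2) + 2^(-3) + 2^(-3) + 2^(-5) + 2^(-6)
    = 0.25 + 0.25 + 0.125 + 0.125 + 0.03125 + 0.015625
    = 51/64 = 0.796875
Since 0.796875 <= 1, Kraft's inequality IS satisfied.
A prefix code with these lengths CAN exist.

Kraft sum = 0.796875. Satisfied.


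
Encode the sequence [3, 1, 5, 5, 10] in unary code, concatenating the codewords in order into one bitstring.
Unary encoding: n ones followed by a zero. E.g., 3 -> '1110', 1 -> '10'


Encode each number as n ones followed by a terminating 0:
  3 -> 1110 (4 bits)
  1 -> 10 (2 bits)
  5 -> 111110 (6 bits)
  5 -> 111110 (6 bits)
  10 -> 11111111110 (11 bits)
Total length = 4 + 2 + 6 + 6 + 11 = 29 bits.

Unary([3, 1, 5, 5, 10]) = 11101011111011111011111111110 (29 bits)


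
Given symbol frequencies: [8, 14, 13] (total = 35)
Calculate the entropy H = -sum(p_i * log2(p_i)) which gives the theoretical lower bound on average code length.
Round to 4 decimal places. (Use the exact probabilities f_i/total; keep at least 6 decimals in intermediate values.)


Per-symbol terms -p_i * log2(p_i) with p_i = f_i/35:
  p = 8/35 = 0.228571: log2(p) = -2.129283, -p*log2(p) = 0.486693
  p = 14/35 = 0.400000: log2(p) = -1.321928, -p*log2(p) = 0.528771
  p = 13/35 = 0.371429: log2(p) = -1.428843, -p*log2(p) = 0.530713
H = 0.486693 + 0.528771 + 0.530713 = 1.546177

H = 1.5462 bits/symbol


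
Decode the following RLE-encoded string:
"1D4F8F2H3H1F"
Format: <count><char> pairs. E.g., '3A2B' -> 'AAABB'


Expanding each <count><char> pair:
  1D -> 'D'
  4F -> 'FFFF'
  8F -> 'FFFFFFFF'
  2H -> 'HH'
  3H -> 'HHH'
  1F -> 'F'

Decoded = DFFFFFFFFFFFFHHHHHF


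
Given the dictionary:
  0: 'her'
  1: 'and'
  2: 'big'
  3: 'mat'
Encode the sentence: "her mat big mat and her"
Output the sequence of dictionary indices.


Look up each word in the dictionary:
  'her' -> 0
  'mat' -> 3
  'big' -> 2
  'mat' -> 3
  'and' -> 1
  'her' -> 0

Encoded: [0, 3, 2, 3, 1, 0]


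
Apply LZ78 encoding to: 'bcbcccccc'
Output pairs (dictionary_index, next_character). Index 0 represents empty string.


LZ78 encoding steps:
Dictionary: {0: ''}
Step 1: w='' (idx 0), next='b' -> output (0, 'b'), add 'b' as idx 1
Step 2: w='' (idx 0), next='c' -> output (0, 'c'), add 'c' as idx 2
Step 3: w='b' (idx 1), next='c' -> output (1, 'c'), add 'bc' as idx 3
Step 4: w='c' (idx 2), next='c' -> output (2, 'c'), add 'cc' as idx 4
Step 5: w='cc' (idx 4), next='c' -> output (4, 'c'), add 'ccc' as idx 5


Encoded: [(0, 'b'), (0, 'c'), (1, 'c'), (2, 'c'), (4, 'c')]


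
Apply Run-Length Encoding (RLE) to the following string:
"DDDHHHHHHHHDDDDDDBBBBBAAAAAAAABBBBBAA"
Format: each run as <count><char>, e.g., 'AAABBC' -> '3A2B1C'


Scanning runs left to right:
  i=0: run of 'D' x 3 -> '3D'
  i=3: run of 'H' x 8 -> '8H'
  i=11: run of 'D' x 6 -> '6D'
  i=17: run of 'B' x 5 -> '5B'
  i=22: run of 'A' x 8 -> '8A'
  i=30: run of 'B' x 5 -> '5B'
  i=35: run of 'A' x 2 -> '2A'

RLE = 3D8H6D5B8A5B2A


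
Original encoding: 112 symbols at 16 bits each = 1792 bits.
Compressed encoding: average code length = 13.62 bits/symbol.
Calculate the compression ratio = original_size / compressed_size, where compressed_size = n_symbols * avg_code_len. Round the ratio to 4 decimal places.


original_size = n_symbols * orig_bits = 112 * 16 = 1792 bits
compressed_size = n_symbols * avg_code_len = 112 * 13.62 = 1525.44 bits
ratio = original_size / compressed_size = 1792 / 1525.44 = 1.1747

Compression ratio = 1.1747


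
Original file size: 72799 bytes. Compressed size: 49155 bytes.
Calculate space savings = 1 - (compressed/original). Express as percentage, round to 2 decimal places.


ratio = compressed/original = 49155/72799 = 0.675215
savings = 1 - ratio = 1 - 0.675215 = 0.324785
as a percentage: 0.324785 * 100 = 32.48%

Space savings = 1 - 49155/72799 = 32.48%


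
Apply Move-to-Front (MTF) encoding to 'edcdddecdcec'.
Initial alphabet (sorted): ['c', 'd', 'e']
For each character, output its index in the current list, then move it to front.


MTF encoding:
'e': index 2 in ['c', 'd', 'e'] -> ['e', 'c', 'd']
'd': index 2 in ['e', 'c', 'd'] -> ['d', 'e', 'c']
'c': index 2 in ['d', 'e', 'c'] -> ['c', 'd', 'e']
'd': index 1 in ['c', 'd', 'e'] -> ['d', 'c', 'e']
'd': index 0 in ['d', 'c', 'e'] -> ['d', 'c', 'e']
'd': index 0 in ['d', 'c', 'e'] -> ['d', 'c', 'e']
'e': index 2 in ['d', 'c', 'e'] -> ['e', 'd', 'c']
'c': index 2 in ['e', 'd', 'c'] -> ['c', 'e', 'd']
'd': index 2 in ['c', 'e', 'd'] -> ['d', 'c', 'e']
'c': index 1 in ['d', 'c', 'e'] -> ['c', 'd', 'e']
'e': index 2 in ['c', 'd', 'e'] -> ['e', 'c', 'd']
'c': index 1 in ['e', 'c', 'd'] -> ['c', 'e', 'd']


Output: [2, 2, 2, 1, 0, 0, 2, 2, 2, 1, 2, 1]


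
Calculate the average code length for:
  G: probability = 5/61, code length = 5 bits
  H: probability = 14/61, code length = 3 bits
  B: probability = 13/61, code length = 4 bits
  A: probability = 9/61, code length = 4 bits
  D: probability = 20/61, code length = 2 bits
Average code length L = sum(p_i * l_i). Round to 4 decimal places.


Weighted contributions p_i * l_i:
  G: (5/61) * 5 = 25/61
  H: (14/61) * 3 = 42/61
  B: (13/61) * 4 = 52/61
  A: (9/61) * 4 = 36/61
  D: (20/61) * 2 = 40/61
Sum = (25 + 42 + 52 + 36 + 40)/61 = 195/61

L = 195/61 = 3.1967 bits/symbol


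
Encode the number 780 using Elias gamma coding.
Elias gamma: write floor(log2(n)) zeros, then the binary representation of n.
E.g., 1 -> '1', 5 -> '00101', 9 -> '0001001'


num_bits = floor(log2(780)) + 1 = 10
leading_zeros = num_bits - 1 = 9
binary(780) = 1100001100

Elias gamma(780) = '000000000' + '1100001100' = 0000000001100001100 (19 bits)


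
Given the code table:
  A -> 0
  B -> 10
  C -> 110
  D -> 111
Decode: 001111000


Decoding:
0 -> A
0 -> A
111 -> D
10 -> B
0 -> A
0 -> A


Result: AADBAA


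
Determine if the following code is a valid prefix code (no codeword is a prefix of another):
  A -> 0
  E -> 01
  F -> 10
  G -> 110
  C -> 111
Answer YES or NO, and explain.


Checking each pair (does one codeword prefix another?):
  A='0' vs E='01': prefix -- VIOLATION

NO -- this is NOT a valid prefix code. A (0) is a prefix of E (01).


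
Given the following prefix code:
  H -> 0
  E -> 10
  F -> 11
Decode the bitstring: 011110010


Decoding step by step:
Bits 0 -> H
Bits 11 -> F
Bits 11 -> F
Bits 0 -> H
Bits 0 -> H
Bits 10 -> E


Decoded message: HFFHHE


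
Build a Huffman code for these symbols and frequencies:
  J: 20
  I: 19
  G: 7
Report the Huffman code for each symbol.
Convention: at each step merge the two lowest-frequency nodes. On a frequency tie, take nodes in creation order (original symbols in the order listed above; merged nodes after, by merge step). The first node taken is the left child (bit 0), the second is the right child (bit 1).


Huffman tree construction:
Step 1: Merge G(7) + I(19) = 26
Step 2: Merge J(20) + (G+I)(26) = 46
Read each symbol's code off the tree from the root (left child = 0, right child = 1).

Codes:
  J: 0 (length 1)
  I: 11 (length 2)
  G: 10 (length 2)
Average code length: 72/46 = 1.5652 bits/symbol


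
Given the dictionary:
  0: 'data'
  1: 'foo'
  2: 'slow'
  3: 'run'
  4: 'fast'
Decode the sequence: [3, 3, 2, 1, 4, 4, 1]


Look up each index in the dictionary:
  3 -> 'run'
  3 -> 'run'
  2 -> 'slow'
  1 -> 'foo'
  4 -> 'fast'
  4 -> 'fast'
  1 -> 'foo'

Decoded: "run run slow foo fast fast foo"


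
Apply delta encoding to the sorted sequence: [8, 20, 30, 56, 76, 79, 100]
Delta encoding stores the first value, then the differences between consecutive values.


First value: 8
Deltas:
  20 - 8 = 12
  30 - 20 = 10
  56 - 30 = 26
  76 - 56 = 20
  79 - 76 = 3
  100 - 79 = 21


Delta encoded: [8, 12, 10, 26, 20, 3, 21]


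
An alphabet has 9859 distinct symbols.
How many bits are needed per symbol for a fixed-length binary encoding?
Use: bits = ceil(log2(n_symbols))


log2(9859) = 13.2672
Bracket: 2^13 = 8192 < 9859 <= 2^14 = 16384
So ceil(log2(9859)) = 14

bits = ceil(log2(9859)) = ceil(13.2672) = 14 bits


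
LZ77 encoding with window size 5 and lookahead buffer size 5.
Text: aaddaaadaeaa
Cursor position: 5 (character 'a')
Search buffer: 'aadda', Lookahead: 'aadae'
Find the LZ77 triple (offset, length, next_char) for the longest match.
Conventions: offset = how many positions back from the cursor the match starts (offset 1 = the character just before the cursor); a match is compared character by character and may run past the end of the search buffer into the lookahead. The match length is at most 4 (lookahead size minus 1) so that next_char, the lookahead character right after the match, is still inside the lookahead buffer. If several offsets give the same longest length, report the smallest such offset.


Try each offset into the search buffer:
  offset=1 (pos 4, char 'a'): match length 2
  offset=2 (pos 3, char 'd'): match length 0
  offset=3 (pos 2, char 'd'): match length 0
  offset=4 (pos 1, char 'a'): match length 1
  offset=5 (pos 0, char 'a'): match length 3
Longest match has length 3 at offset 5.
next_char = character at position 5 + 3 = 8 -> 'a'

Best match: offset=5, length=3 (matching 'aad' starting at position 0)
LZ77 triple: (5, 3, 'a')


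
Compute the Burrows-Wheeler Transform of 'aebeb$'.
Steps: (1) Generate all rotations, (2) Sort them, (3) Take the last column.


Rotations (sorted):
  0: $aebeb -> last char: b
  1: aebeb$ -> last char: $
  2: b$aebe -> last char: e
  3: beb$ae -> last char: e
  4: eb$aeb -> last char: b
  5: ebeb$a -> last char: a


BWT = b$eeba


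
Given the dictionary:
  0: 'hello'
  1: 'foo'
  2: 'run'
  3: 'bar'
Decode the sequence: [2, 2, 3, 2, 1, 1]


Look up each index in the dictionary:
  2 -> 'run'
  2 -> 'run'
  3 -> 'bar'
  2 -> 'run'
  1 -> 'foo'
  1 -> 'foo'

Decoded: "run run bar run foo foo"


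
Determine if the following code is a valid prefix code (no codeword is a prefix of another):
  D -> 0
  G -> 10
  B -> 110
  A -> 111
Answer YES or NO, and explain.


Checking each pair (does one codeword prefix another?):
  D='0' vs G='10': no prefix
  D='0' vs B='110': no prefix
  D='0' vs A='111': no prefix
  G='10' vs D='0': no prefix
  G='10' vs B='110': no prefix
  G='10' vs A='111': no prefix
  B='110' vs D='0': no prefix
  B='110' vs G='10': no prefix
  B='110' vs A='111': no prefix
  A='111' vs D='0': no prefix
  A='111' vs G='10': no prefix
  A='111' vs B='110': no prefix
No violation found over all pairs.

YES -- this is a valid prefix code. No codeword is a prefix of any other codeword.


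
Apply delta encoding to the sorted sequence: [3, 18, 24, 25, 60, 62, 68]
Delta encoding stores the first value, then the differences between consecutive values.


First value: 3
Deltas:
  18 - 3 = 15
  24 - 18 = 6
  25 - 24 = 1
  60 - 25 = 35
  62 - 60 = 2
  68 - 62 = 6


Delta encoded: [3, 15, 6, 1, 35, 2, 6]


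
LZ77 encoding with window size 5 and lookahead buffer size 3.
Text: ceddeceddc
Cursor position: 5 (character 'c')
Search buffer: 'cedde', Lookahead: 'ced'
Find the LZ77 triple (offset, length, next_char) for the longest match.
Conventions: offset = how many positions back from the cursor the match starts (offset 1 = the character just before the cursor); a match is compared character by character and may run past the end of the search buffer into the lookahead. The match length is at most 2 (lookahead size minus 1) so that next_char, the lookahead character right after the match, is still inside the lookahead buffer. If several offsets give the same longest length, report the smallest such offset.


Try each offset into the search buffer:
  offset=1 (pos 4, char 'e'): match length 0
  offset=2 (pos 3, char 'd'): match length 0
  offset=3 (pos 2, char 'd'): match length 0
  offset=4 (pos 1, char 'e'): match length 0
  offset=5 (pos 0, char 'c'): match length 2
Longest match has length 2 at offset 5.
next_char = character at position 5 + 2 = 7 -> 'd'

Best match: offset=5, length=2 (matching 'ce' starting at position 0)
LZ77 triple: (5, 2, 'd')


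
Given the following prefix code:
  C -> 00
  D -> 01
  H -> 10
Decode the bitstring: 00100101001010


Decoding step by step:
Bits 00 -> C
Bits 10 -> H
Bits 01 -> D
Bits 01 -> D
Bits 00 -> C
Bits 10 -> H
Bits 10 -> H


Decoded message: CHDDCHH


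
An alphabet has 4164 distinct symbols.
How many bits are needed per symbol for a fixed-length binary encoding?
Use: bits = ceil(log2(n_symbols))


log2(4164) = 12.0238
Bracket: 2^12 = 4096 < 4164 <= 2^13 = 8192
So ceil(log2(4164)) = 13

bits = ceil(log2(4164)) = ceil(12.0238) = 13 bits


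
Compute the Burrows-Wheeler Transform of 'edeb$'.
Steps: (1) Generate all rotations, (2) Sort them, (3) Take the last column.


Rotations (sorted):
  0: $edeb -> last char: b
  1: b$ede -> last char: e
  2: deb$e -> last char: e
  3: eb$ed -> last char: d
  4: edeb$ -> last char: $


BWT = beed$


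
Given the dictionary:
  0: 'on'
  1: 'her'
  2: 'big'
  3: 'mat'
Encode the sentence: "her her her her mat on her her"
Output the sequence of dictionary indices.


Look up each word in the dictionary:
  'her' -> 1
  'her' -> 1
  'her' -> 1
  'her' -> 1
  'mat' -> 3
  'on' -> 0
  'her' -> 1
  'her' -> 1

Encoded: [1, 1, 1, 1, 3, 0, 1, 1]


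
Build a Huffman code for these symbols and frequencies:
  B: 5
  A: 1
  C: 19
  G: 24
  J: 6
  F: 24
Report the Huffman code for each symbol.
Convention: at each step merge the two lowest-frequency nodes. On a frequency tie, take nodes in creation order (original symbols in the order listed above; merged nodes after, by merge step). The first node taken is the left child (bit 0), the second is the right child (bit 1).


Huffman tree construction:
Step 1: Merge A(1) + B(5) = 6
Step 2: Merge J(6) + (A+B)(6) = 12
Step 3: Merge (J+(A+B))(12) + C(19) = 31
Step 4: Merge G(24) + F(24) = 48
Step 5: Merge ((J+(A+B))+C)(31) + (G+F)(48) = 79
Read each symbol's code off the tree from the root (left child = 0, right child = 1).

Codes:
  B: 0011 (length 4)
  A: 0010 (length 4)
  C: 01 (length 2)
  G: 10 (length 2)
  J: 000 (length 3)
  F: 11 (length 2)
Average code length: 176/79 = 2.2278 bits/symbol


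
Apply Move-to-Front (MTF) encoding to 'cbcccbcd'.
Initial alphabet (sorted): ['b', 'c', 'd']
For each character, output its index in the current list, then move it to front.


MTF encoding:
'c': index 1 in ['b', 'c', 'd'] -> ['c', 'b', 'd']
'b': index 1 in ['c', 'b', 'd'] -> ['b', 'c', 'd']
'c': index 1 in ['b', 'c', 'd'] -> ['c', 'b', 'd']
'c': index 0 in ['c', 'b', 'd'] -> ['c', 'b', 'd']
'c': index 0 in ['c', 'b', 'd'] -> ['c', 'b', 'd']
'b': index 1 in ['c', 'b', 'd'] -> ['b', 'c', 'd']
'c': index 1 in ['b', 'c', 'd'] -> ['c', 'b', 'd']
'd': index 2 in ['c', 'b', 'd'] -> ['d', 'c', 'b']


Output: [1, 1, 1, 0, 0, 1, 1, 2]


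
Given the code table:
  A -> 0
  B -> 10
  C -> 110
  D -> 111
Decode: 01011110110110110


Decoding:
0 -> A
10 -> B
111 -> D
10 -> B
110 -> C
110 -> C
110 -> C


Result: ABDBCCC


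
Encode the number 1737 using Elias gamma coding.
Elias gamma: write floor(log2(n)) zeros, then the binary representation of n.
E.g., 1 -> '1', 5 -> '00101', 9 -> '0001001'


num_bits = floor(log2(1737)) + 1 = 11
leading_zeros = num_bits - 1 = 10
binary(1737) = 11011001001

Elias gamma(1737) = '0000000000' + '11011001001' = 000000000011011001001 (21 bits)


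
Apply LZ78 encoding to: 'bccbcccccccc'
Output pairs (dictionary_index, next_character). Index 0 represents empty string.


LZ78 encoding steps:
Dictionary: {0: ''}
Step 1: w='' (idx 0), next='b' -> output (0, 'b'), add 'b' as idx 1
Step 2: w='' (idx 0), next='c' -> output (0, 'c'), add 'c' as idx 2
Step 3: w='c' (idx 2), next='b' -> output (2, 'b'), add 'cb' as idx 3
Step 4: w='c' (idx 2), next='c' -> output (2, 'c'), add 'cc' as idx 4
Step 5: w='cc' (idx 4), next='c' -> output (4, 'c'), add 'ccc' as idx 5
Step 6: w='ccc' (idx 5), end of input -> output (5, '')


Encoded: [(0, 'b'), (0, 'c'), (2, 'b'), (2, 'c'), (4, 'c'), (5, '')]


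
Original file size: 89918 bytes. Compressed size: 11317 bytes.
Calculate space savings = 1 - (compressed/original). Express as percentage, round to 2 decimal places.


ratio = compressed/original = 11317/89918 = 0.125859
savings = 1 - ratio = 1 - 0.125859 = 0.874141
as a percentage: 0.874141 * 100 = 87.41%

Space savings = 1 - 11317/89918 = 87.41%


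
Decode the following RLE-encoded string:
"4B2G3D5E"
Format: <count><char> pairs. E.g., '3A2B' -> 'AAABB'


Expanding each <count><char> pair:
  4B -> 'BBBB'
  2G -> 'GG'
  3D -> 'DDD'
  5E -> 'EEEEE'

Decoded = BBBBGGDDDEEEEE


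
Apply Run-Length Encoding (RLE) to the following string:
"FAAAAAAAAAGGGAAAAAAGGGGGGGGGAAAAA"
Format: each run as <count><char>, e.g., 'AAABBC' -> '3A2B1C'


Scanning runs left to right:
  i=0: run of 'F' x 1 -> '1F'
  i=1: run of 'A' x 9 -> '9A'
  i=10: run of 'G' x 3 -> '3G'
  i=13: run of 'A' x 6 -> '6A'
  i=19: run of 'G' x 9 -> '9G'
  i=28: run of 'A' x 5 -> '5A'

RLE = 1F9A3G6A9G5A


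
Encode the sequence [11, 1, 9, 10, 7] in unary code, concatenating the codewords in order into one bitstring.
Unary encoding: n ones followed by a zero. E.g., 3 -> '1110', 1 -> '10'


Encode each number as n ones followed by a terminating 0:
  11 -> 111111111110 (12 bits)
  1 -> 10 (2 bits)
  9 -> 1111111110 (10 bits)
  10 -> 11111111110 (11 bits)
  7 -> 11111110 (8 bits)
Total length = 12 + 2 + 10 + 11 + 8 = 43 bits.

Unary([11, 1, 9, 10, 7]) = 1111111111101011111111101111111111011111110 (43 bits)


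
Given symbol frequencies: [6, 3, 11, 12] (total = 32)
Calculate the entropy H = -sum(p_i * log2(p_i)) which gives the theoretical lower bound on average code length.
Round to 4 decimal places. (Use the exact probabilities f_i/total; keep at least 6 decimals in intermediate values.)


Per-symbol terms -p_i * log2(p_i) with p_i = f_i/32:
  p = 6/32 = 0.187500: log2(p) = -2.415037, -p*log2(p) = 0.452820
  p = 3/32 = 0.093750: log2(p) = -3.415037, -p*log2(p) = 0.320160
  p = 11/32 = 0.343750: log2(p) = -1.540568, -p*log2(p) = 0.529570
  p = 12/32 = 0.375000: log2(p) = -1.415037, -p*log2(p) = 0.530639
H = 0.452820 + 0.320160 + 0.529570 + 0.530639 = 1.833189

H = 1.8332 bits/symbol


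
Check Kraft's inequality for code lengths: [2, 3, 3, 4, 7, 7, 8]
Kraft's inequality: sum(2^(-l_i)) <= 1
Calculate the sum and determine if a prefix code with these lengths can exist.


Sum = 2^(-2) + 2^(-3) + 2^(-3) + 2^(-4) + 2^(-7) + 2^(-7) + 2^(-8)
    = 0.25 + 0.125 + 0.125 + 0.0625 + 0.0078125 + 0.0078125 + 0.00390625
    = 149/256 = 0.58203125
Since 0.58203125 <= 1, Kraft's inequality IS satisfied.
A prefix code with these lengths CAN exist.

Kraft sum = 0.58203125. Satisfied.


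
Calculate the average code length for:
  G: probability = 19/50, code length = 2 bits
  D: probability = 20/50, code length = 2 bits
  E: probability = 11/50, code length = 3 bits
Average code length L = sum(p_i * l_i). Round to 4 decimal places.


Weighted contributions p_i * l_i:
  G: (19/50) * 2 = 38/50
  D: (20/50) * 2 = 40/50
  E: (11/50) * 3 = 33/50
Sum = (38 + 40 + 33)/50 = 111/50

L = 111/50 = 2.2200 bits/symbol


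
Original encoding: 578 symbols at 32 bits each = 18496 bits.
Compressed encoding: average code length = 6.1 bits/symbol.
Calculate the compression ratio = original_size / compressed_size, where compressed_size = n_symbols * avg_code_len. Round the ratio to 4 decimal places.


original_size = n_symbols * orig_bits = 578 * 32 = 18496 bits
compressed_size = n_symbols * avg_code_len = 578 * 6.1 = 3525.8 bits
ratio = original_size / compressed_size = 18496 / 3525.8 = 5.2459

Compression ratio = 5.2459


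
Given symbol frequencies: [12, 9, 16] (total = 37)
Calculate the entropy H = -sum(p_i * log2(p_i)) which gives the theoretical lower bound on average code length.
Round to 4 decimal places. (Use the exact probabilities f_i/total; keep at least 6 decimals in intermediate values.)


Per-symbol terms -p_i * log2(p_i) with p_i = f_i/37:
  p = 12/37 = 0.324324: log2(p) = -1.624491, -p*log2(p) = 0.526862
  p = 9/37 = 0.243243: log2(p) = -2.039528, -p*log2(p) = 0.496101
  p = 16/37 = 0.432432: log2(p) = -1.209453, -p*log2(p) = 0.523007
H = 0.526862 + 0.496101 + 0.523007 = 1.545970

H = 1.546 bits/symbol
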